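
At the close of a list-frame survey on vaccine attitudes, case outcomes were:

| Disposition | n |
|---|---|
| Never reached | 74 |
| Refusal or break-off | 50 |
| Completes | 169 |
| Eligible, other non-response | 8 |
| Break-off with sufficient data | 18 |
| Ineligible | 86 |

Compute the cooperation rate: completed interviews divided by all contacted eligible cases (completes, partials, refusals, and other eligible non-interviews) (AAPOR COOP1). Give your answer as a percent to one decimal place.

Num = 169
Denominator = 169 + 18 + 50 + 8 = 245
COOP1 = 169 / 245 = 0.6898

69.0%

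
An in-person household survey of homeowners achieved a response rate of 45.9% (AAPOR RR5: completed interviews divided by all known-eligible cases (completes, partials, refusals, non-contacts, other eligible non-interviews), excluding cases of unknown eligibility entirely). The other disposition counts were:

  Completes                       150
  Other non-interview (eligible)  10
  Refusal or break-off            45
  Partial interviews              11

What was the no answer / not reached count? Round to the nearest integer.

111

RR5 = 150 / D = 0.459
D = 150 / 0.459 = 326.8
Other denominator terms total 216
no answer / not reached = 326.8 − 216 ≈ 111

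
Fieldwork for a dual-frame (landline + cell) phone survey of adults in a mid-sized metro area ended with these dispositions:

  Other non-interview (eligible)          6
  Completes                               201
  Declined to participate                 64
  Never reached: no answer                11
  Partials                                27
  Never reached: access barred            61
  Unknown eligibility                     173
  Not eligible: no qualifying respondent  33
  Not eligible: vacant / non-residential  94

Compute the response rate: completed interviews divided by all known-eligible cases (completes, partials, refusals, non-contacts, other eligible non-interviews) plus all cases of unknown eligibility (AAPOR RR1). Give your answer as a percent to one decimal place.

Non-contacts = 11 + 61 = 72
Ineligible = 33 + 94 = 127
Top: 201
Denominator: 201 + 27 + 64 + 72 + 6 + 173 = 543
RR1 = 201 / 543 = 0.3702

37.0%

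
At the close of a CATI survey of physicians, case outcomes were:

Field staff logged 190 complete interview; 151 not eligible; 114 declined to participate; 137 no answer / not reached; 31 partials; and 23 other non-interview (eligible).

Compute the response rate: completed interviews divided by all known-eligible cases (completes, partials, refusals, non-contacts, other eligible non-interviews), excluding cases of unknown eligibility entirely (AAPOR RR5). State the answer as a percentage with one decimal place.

38.4%

Numerator: 190
Denominator: 190 + 31 + 114 + 137 + 23 = 495
RR5 = 190 / 495 = 0.3838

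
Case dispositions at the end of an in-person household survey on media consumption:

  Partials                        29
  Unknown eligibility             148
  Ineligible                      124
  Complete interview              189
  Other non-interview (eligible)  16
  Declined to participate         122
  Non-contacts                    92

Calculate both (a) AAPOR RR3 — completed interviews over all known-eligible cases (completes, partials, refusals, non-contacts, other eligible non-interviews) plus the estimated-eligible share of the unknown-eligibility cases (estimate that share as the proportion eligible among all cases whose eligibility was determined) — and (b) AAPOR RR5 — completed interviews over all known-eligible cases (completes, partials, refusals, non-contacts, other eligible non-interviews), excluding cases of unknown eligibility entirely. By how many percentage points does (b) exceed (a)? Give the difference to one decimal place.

Num → 189
Determined eligible → 189 + 29 + 122 + 92 + 16 = 448
e = 448 / (448 + 124) = 448 / 572 = 0.7832
Eligible share of unknowns → 0.7832 × 148 = 115.91
Denominator → 448 + 115.91 = 563.91
RR3 = 189 / 563.91 = 0.3352
Denominator → 189 + 29 + 122 + 92 + 16 = 448
RR5 = 189 / 448 = 0.4219
Difference = 42.19 − 33.52 = 8.67 percentage points

8.7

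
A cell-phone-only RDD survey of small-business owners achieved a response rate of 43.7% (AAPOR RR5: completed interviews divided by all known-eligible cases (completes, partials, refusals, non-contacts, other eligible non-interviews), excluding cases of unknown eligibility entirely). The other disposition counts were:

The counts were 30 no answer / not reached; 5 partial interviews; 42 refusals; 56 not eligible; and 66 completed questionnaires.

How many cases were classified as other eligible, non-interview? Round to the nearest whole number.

RR5 = 66 / D = 0.437
D = 66 / 0.437 = 151.0
Rest of base = 143
other eligible, non-interview = 151.0 − 143 ≈ 8

8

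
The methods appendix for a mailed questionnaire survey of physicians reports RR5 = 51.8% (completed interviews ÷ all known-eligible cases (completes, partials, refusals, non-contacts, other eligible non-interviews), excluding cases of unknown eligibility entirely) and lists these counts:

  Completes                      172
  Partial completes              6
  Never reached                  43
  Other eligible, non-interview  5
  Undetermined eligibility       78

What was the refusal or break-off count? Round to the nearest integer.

RR5 = 172 / D = 0.518
D = 172 / 0.518 = 332.0
Rest of base = 226
refusal or break-off = 332.0 − 226 ≈ 106

106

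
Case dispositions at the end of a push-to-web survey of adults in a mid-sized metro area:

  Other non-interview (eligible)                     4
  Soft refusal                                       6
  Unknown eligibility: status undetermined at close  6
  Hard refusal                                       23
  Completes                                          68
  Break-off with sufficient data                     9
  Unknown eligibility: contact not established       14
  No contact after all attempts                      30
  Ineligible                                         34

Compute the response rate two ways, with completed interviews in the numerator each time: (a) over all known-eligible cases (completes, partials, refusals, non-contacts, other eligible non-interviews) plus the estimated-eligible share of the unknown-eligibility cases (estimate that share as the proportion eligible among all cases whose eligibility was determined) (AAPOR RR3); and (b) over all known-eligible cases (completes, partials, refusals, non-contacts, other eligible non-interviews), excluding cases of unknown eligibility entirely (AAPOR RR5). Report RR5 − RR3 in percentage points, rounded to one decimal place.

5.0

Refusal or break-off = 23 + 6 = 29
Undetermined eligibility = 14 + 6 = 20
Num → 68
Determined eligible → 68 + 9 + 29 + 30 + 4 = 140
e = 140 / (140 + 34) = 140 / 174 = 0.8046
Estimated eligible among unknowns → 0.8046 × 20 = 16.09
Base → 140 + 16.09 = 156.09
RR3 = 68 / 156.09 = 0.4356
Base → 68 + 9 + 29 + 30 + 4 = 140
RR5 = 68 / 140 = 0.4857
Difference = 48.57 − 43.56 = 5.01 percentage points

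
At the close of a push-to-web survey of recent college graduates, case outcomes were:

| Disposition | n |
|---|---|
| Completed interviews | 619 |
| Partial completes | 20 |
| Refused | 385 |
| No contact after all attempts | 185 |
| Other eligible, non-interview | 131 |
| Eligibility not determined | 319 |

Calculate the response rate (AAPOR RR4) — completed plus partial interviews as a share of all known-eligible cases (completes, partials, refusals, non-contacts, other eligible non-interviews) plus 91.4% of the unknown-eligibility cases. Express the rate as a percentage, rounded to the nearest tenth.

Num = 619 + 20 = 639
Known eligible = 619 + 20 + 385 + 185 + 131 = 1340
Estimated eligible among unknowns = 0.9140 × 319 = 291.57
Denominator = 1340 + 291.57 = 1631.57
RR4 = 639 / 1631.57 = 0.3916

39.2%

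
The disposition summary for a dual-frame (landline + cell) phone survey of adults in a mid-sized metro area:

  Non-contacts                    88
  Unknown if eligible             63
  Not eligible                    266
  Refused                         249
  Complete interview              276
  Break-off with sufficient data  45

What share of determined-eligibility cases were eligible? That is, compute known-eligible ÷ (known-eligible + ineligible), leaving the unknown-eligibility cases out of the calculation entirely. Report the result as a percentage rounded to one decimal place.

Eligible (known) → 276 + 45 + 249 + 88 = 658
e = 658 / (658 + 266) = 658 / 924 = 0.7121

71.2%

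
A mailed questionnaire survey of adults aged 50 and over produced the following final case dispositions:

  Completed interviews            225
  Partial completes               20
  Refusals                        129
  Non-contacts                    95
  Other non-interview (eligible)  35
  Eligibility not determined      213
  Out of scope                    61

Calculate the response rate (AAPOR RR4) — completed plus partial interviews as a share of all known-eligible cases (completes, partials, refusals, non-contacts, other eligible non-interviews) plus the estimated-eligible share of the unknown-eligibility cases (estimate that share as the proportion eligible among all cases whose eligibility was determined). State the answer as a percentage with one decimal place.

35.3%

Num: 225 + 20 = 245
Determined eligible: 225 + 20 + 129 + 95 + 35 = 504
e = 504 / (504 + 61) = 504 / 565 = 0.8920
Estimated eligible among unknowns: 0.8920 × 213 = 190.00
Denom: 504 + 190.00 = 694.00
RR4 = 245 / 694.00 = 0.3530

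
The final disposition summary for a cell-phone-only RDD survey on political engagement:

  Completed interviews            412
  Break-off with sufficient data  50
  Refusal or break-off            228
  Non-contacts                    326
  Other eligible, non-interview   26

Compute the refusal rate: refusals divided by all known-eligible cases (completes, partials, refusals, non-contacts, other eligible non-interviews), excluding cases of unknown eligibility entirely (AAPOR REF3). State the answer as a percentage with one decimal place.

21.9%

Top: 228
Denom: 412 + 50 + 228 + 326 + 26 = 1042
REF3 = 228 / 1042 = 0.2188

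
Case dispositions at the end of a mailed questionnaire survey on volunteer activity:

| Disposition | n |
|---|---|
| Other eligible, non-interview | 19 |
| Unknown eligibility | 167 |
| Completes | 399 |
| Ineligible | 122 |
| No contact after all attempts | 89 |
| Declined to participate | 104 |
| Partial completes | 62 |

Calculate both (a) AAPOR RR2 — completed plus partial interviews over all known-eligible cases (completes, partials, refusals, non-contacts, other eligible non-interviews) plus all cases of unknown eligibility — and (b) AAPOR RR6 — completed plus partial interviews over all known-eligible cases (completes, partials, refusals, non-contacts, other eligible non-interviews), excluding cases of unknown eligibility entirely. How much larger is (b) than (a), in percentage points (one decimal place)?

Top: 399 + 62 = 461
Denom: 399 + 62 + 104 + 89 + 19 + 167 = 840
RR2 = 461 / 840 = 0.5488
Denom: 399 + 62 + 104 + 89 + 19 = 673
RR6 = 461 / 673 = 0.6850
Difference = 68.50 − 54.88 = 13.62 percentage points

13.6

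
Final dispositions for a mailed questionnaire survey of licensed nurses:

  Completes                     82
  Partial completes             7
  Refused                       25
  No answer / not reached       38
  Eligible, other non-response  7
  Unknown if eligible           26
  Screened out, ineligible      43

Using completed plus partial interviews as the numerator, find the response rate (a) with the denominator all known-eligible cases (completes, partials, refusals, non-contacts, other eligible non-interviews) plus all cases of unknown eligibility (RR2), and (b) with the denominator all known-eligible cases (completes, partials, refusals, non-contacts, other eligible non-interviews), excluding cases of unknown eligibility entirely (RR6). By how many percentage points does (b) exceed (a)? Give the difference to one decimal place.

Num → 82 + 7 = 89
Base → 82 + 7 + 25 + 38 + 7 + 26 = 185
RR2 = 89 / 185 = 0.4811
Base → 82 + 7 + 25 + 38 + 7 = 159
RR6 = 89 / 159 = 0.5597
Difference = 55.97 − 48.11 = 7.86 percentage points

7.9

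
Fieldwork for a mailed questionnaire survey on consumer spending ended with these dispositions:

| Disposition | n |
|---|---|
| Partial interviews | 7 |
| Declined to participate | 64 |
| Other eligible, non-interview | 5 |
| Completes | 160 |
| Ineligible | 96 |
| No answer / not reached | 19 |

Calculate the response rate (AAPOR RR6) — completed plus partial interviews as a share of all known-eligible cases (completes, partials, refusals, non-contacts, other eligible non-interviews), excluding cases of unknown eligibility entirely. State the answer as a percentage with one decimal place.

65.5%

Num → 160 + 7 = 167
Base → 160 + 7 + 64 + 19 + 5 = 255
RR6 = 167 / 255 = 0.6549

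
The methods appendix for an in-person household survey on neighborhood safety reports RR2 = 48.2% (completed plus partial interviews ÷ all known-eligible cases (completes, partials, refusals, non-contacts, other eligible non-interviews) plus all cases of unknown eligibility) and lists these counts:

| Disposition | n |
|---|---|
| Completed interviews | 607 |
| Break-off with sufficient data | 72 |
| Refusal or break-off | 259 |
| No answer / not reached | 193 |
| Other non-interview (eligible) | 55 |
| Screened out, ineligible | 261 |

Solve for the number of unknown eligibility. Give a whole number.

223

Num → 607 + 72 = 679
RR2 = 679 / D = 0.482
D = 679 / 0.482 = 1408.7
Remaining denominator categories sum to 1186
unknown eligibility = 1408.7 − 1186 ≈ 223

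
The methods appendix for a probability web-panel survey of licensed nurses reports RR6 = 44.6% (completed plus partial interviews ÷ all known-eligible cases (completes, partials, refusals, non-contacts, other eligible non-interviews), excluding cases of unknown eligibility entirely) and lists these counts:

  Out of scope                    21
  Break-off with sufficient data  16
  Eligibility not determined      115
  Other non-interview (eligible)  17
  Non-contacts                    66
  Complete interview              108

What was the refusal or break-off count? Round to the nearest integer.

Num: 108 + 16 = 124
RR6 = 124 / D = 0.446
D = 124 / 0.446 = 278.0
Rest of base = 207
refusal or break-off = 278.0 − 207 ≈ 71

71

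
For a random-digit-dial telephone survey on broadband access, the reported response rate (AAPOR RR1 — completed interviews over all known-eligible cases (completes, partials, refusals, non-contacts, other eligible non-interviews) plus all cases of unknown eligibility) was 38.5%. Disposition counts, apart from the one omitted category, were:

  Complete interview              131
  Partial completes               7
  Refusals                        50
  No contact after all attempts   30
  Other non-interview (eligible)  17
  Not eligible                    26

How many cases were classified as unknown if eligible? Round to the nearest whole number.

RR1 = 131 / D = 0.385
D = 131 / 0.385 = 340.3
Other denominator terms total 235
unknown if eligible = 340.3 − 235 ≈ 105

105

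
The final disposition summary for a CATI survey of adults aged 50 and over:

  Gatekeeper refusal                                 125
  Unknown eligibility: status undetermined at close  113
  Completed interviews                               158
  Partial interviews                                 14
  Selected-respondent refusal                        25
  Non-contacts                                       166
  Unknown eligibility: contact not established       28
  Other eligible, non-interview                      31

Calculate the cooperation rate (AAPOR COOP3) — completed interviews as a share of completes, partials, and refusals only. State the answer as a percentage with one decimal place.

49.1%

Refused = 125 + 25 = 150
Eligibility not determined = 28 + 113 = 141
Numerator → 158
Base → 158 + 14 + 150 = 322
COOP3 = 158 / 322 = 0.4907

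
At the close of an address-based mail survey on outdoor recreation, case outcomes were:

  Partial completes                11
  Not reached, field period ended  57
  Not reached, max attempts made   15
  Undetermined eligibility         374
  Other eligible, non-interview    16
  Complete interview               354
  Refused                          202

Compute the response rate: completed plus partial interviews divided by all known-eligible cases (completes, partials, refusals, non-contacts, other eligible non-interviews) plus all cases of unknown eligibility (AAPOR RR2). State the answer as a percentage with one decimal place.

Non-contacts = 57 + 15 = 72
Numerator → 354 + 11 = 365
Denominator → 354 + 11 + 202 + 72 + 16 + 374 = 1029
RR2 = 365 / 1029 = 0.3547

35.5%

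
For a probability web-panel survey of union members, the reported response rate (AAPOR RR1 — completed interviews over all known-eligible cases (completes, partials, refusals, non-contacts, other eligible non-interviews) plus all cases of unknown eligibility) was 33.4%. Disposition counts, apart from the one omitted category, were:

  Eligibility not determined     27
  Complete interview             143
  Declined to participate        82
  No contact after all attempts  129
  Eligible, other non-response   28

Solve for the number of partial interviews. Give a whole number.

RR1 = 143 / D = 0.334
D = 143 / 0.334 = 428.1
Remaining denominator categories sum to 409
partial interviews = 428.1 − 409 ≈ 19

19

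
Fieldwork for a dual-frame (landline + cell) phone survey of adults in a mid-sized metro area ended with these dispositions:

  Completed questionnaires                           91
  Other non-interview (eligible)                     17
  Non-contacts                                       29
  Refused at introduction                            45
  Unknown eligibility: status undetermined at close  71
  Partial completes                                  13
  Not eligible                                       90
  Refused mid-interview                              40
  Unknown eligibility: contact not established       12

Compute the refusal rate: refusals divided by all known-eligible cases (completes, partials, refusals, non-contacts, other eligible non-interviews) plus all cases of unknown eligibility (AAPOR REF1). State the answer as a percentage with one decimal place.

Refusals = 45 + 40 = 85
Undetermined eligibility = 12 + 71 = 83
Top: 85
Denominator: 91 + 13 + 85 + 29 + 17 + 83 = 318
REF1 = 85 / 318 = 0.2673

26.7%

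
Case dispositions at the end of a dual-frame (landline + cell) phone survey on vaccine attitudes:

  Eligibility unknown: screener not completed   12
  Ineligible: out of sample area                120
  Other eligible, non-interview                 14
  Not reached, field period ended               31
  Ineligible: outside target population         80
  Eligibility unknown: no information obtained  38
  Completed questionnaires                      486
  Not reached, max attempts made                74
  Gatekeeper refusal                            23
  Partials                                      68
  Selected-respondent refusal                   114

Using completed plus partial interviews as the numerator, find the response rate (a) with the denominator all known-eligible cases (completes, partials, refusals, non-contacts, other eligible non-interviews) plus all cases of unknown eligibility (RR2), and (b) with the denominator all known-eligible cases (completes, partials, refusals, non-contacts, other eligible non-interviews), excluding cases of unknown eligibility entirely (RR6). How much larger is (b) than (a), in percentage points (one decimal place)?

Refused = 23 + 114 = 137
Never reached = 31 + 74 = 105
Undetermined eligibility = 12 + 38 = 50
Out of scope = 80 + 120 = 200
Num → 486 + 68 = 554
Denom → 486 + 68 + 137 + 105 + 14 + 50 = 860
RR2 = 554 / 860 = 0.6442
Denom → 486 + 68 + 137 + 105 + 14 = 810
RR6 = 554 / 810 = 0.6840
Difference = 68.40 − 64.42 = 3.98 percentage points

4.0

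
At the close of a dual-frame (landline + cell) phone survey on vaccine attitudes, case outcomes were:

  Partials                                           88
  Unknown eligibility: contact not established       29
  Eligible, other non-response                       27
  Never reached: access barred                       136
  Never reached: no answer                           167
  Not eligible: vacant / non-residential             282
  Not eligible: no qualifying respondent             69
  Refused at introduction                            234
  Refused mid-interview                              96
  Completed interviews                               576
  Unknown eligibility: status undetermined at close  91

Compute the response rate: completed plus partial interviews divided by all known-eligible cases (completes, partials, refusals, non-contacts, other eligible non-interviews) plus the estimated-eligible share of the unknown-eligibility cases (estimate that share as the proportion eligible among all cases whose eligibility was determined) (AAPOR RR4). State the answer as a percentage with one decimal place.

Refused = 234 + 96 = 330
No contact after all attempts = 167 + 136 = 303
Eligibility not determined = 29 + 91 = 120
Not eligible = 69 + 282 = 351
Top = 576 + 88 = 664
Eligible (known) = 576 + 88 + 330 + 303 + 27 = 1324
e = 1324 / (1324 + 351) = 1324 / 1675 = 0.7904
e × U = 0.7904 × 120 = 94.85
Denom = 1324 + 94.85 = 1418.85
RR4 = 664 / 1418.85 = 0.4680

46.8%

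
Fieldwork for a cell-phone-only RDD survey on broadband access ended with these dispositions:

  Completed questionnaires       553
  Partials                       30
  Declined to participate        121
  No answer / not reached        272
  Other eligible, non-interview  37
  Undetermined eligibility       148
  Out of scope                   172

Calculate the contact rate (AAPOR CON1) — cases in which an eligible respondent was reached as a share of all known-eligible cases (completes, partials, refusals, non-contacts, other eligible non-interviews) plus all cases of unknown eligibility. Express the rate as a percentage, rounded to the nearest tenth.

Numerator = 553 + 30 + 121 + 37 = 741
Denominator = 553 + 30 + 121 + 272 + 37 + 148 = 1161
CON1 = 741 / 1161 = 0.6382

63.8%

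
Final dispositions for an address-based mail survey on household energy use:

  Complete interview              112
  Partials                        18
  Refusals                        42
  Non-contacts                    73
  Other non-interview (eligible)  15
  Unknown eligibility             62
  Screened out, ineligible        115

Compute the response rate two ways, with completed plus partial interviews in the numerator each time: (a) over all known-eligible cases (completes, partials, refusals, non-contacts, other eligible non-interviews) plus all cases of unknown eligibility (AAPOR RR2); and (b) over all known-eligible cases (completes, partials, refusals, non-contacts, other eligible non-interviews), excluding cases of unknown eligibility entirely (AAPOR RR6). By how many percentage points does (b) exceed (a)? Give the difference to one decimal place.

9.6

Numerator: 112 + 18 = 130
Denominator: 112 + 18 + 42 + 73 + 15 + 62 = 322
RR2 = 130 / 322 = 0.4037
Denominator: 112 + 18 + 42 + 73 + 15 = 260
RR6 = 130 / 260 = 0.5000
Difference = 50.00 − 40.37 = 9.63 percentage points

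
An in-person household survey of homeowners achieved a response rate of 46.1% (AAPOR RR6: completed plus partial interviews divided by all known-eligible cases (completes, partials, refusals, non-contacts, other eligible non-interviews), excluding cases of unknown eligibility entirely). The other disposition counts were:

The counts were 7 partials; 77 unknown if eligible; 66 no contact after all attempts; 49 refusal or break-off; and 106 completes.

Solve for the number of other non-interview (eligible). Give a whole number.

Num → 106 + 7 = 113
RR6 = 113 / D = 0.461
D = 113 / 0.461 = 245.1
Rest of base = 228
other non-interview (eligible) = 245.1 − 228 ≈ 17

17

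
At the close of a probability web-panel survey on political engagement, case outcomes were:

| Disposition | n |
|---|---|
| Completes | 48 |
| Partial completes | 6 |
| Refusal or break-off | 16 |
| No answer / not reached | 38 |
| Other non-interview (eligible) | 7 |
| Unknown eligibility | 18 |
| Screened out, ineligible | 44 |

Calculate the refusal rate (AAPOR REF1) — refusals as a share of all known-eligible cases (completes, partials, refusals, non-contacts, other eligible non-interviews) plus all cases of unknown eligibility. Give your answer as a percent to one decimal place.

Top: 16
Base: 48 + 6 + 16 + 38 + 7 + 18 = 133
REF1 = 16 / 133 = 0.1203

12.0%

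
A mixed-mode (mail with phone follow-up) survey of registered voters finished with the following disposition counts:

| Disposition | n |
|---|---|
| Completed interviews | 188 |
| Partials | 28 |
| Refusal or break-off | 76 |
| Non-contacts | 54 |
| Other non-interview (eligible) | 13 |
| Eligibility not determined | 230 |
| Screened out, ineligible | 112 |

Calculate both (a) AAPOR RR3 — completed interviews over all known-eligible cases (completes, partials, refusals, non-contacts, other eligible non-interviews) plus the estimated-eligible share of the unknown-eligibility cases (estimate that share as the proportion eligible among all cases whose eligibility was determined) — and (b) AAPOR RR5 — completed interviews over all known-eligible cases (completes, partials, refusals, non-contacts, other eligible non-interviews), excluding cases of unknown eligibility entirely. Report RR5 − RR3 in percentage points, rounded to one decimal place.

Numerator = 188
Known eligible = 188 + 28 + 76 + 54 + 13 = 359
e = 359 / (359 + 112) = 359 / 471 = 0.7622
Estimated eligible among unknowns = 0.7622 × 230 = 175.31
Base = 359 + 175.31 = 534.31
RR3 = 188 / 534.31 = 0.3519
Base = 188 + 28 + 76 + 54 + 13 = 359
RR5 = 188 / 359 = 0.5237
Difference = 52.37 − 35.19 = 17.18 percentage points

17.2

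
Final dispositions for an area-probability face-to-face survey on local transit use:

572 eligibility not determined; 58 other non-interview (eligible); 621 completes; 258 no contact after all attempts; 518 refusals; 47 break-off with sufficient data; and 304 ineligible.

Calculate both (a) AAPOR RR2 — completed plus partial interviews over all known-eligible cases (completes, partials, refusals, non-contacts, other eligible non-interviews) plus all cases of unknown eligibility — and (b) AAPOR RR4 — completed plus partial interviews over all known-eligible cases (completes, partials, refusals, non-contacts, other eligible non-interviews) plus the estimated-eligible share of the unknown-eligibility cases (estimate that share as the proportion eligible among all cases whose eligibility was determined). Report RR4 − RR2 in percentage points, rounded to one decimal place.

1.6

Top = 621 + 47 = 668
Base = 621 + 47 + 518 + 258 + 58 + 572 = 2074
RR2 = 668 / 2074 = 0.3221
Determined eligible = 621 + 47 + 518 + 258 + 58 = 1502
e = 1502 / (1502 + 304) = 1502 / 1806 = 0.8317
Eligible share of unknowns = 0.8317 × 572 = 475.73
Base = 1502 + 475.73 = 1977.73
RR4 = 668 / 1977.73 = 0.3378
Difference = 33.78 − 32.21 = 1.57 percentage points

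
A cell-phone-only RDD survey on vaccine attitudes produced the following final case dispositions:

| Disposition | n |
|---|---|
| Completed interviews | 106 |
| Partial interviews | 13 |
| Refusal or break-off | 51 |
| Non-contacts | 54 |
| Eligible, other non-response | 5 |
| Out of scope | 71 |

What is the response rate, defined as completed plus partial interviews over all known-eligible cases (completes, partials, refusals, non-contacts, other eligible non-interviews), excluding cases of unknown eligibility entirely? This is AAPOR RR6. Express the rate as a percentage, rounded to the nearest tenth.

Top: 106 + 13 = 119
Denominator: 106 + 13 + 51 + 54 + 5 = 229
RR6 = 119 / 229 = 0.5197

52.0%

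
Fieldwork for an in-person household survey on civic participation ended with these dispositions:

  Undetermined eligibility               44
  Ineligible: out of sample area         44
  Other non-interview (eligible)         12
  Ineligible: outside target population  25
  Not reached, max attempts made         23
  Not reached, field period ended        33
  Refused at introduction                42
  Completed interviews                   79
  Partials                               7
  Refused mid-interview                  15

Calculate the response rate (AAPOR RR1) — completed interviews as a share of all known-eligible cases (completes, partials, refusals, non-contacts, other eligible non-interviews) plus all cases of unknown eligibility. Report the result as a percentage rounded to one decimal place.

31.0%

Refusal or break-off = 42 + 15 = 57
Non-contacts = 33 + 23 = 56
Ineligible = 25 + 44 = 69
Top = 79
Denominator = 79 + 7 + 57 + 56 + 12 + 44 = 255
RR1 = 79 / 255 = 0.3098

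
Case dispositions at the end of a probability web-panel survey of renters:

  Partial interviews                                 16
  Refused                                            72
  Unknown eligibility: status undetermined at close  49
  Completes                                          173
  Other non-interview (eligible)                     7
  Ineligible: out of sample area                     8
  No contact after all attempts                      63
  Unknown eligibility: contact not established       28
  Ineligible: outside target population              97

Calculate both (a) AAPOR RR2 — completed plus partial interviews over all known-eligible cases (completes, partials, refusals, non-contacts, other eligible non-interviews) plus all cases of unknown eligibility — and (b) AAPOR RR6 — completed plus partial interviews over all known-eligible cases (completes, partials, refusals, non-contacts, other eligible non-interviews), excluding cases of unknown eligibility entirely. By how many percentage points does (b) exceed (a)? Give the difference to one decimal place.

Eligibility not determined = 28 + 49 = 77
Ineligible = 97 + 8 = 105
Num: 173 + 16 = 189
Base: 173 + 16 + 72 + 63 + 7 + 77 = 408
RR2 = 189 / 408 = 0.4632
Base: 173 + 16 + 72 + 63 + 7 = 331
RR6 = 189 / 331 = 0.5710
Difference = 57.10 − 46.32 = 10.78 percentage points

10.8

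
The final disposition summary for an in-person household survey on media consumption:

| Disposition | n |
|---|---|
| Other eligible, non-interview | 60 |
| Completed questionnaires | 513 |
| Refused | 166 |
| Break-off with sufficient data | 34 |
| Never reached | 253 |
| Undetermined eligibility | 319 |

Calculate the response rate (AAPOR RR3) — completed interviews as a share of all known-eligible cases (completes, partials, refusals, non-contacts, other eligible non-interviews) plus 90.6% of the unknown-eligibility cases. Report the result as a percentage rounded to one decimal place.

39.0%

Num: 513
Determined eligible: 513 + 34 + 166 + 253 + 60 = 1026
Estimated eligible among unknowns: 0.9060 × 319 = 289.01
Denominator: 1026 + 289.01 = 1315.01
RR3 = 513 / 1315.01 = 0.3901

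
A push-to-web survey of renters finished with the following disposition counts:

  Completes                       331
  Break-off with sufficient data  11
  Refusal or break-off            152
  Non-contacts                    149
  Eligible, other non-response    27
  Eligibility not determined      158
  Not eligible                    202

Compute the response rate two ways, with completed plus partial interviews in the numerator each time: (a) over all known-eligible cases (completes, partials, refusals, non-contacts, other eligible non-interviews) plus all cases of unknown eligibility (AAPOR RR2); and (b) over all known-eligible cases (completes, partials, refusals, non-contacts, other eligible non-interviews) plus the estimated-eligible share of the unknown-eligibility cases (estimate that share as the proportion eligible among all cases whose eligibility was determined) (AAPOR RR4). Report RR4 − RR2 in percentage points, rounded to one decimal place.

1.9

Numerator → 331 + 11 = 342
Denom → 331 + 11 + 152 + 149 + 27 + 158 = 828
RR2 = 342 / 828 = 0.4130
Eligible (known) → 331 + 11 + 152 + 149 + 27 = 670
e = 670 / (670 + 202) = 670 / 872 = 0.7683
Estimated eligible among unknowns → 0.7683 × 158 = 121.39
Denom → 670 + 121.39 = 791.39
RR4 = 342 / 791.39 = 0.4322
Difference = 43.22 − 41.30 = 1.92 percentage points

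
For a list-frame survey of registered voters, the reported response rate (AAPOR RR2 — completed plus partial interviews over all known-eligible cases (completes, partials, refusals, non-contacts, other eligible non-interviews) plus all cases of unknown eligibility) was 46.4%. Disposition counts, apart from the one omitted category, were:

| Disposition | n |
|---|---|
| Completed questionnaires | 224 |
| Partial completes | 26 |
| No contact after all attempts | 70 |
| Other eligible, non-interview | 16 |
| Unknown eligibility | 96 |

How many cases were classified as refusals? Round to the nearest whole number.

Top → 224 + 26 = 250
RR2 = 250 / D = 0.464
D = 250 / 0.464 = 538.8
Other denominator terms total 432
refusals = 538.8 − 432 ≈ 107

107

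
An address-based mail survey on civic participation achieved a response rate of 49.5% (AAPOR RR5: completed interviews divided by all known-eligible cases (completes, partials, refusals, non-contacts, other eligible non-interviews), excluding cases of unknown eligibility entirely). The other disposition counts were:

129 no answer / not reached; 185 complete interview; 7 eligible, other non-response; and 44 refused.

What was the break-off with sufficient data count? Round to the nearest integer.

RR5 = 185 / D = 0.495
D = 185 / 0.495 = 373.7
Remaining denominator categories sum to 365
break-off with sufficient data = 373.7 − 365 ≈ 9

9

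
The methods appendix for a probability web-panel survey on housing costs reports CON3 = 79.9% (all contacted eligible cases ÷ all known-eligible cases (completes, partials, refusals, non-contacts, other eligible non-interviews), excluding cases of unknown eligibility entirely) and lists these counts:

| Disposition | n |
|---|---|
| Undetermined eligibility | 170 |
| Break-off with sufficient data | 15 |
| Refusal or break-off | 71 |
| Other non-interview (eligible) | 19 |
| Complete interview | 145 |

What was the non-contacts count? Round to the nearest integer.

63

Numerator: 145 + 15 + 71 + 19 = 250
CON3 = 250 / D = 0.799
D = 250 / 0.799 = 312.9
Remaining denominator categories sum to 250
non-contacts = 312.9 − 250 ≈ 63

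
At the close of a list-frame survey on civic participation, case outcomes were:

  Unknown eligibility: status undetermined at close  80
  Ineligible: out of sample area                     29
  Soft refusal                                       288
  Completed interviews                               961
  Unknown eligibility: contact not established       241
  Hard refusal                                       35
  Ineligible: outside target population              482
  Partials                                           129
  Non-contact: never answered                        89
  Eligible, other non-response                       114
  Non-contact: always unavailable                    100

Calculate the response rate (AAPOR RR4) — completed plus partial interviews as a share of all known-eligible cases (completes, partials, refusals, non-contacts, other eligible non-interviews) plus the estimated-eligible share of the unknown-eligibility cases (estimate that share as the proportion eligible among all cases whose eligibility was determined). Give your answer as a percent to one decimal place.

Refused = 35 + 288 = 323
Never reached = 89 + 100 = 189
Unknown eligibility = 241 + 80 = 321
Ineligible = 482 + 29 = 511
Numerator → 961 + 129 = 1090
Eligible (known) → 961 + 129 + 323 + 189 + 114 = 1716
e = 1716 / (1716 + 511) = 1716 / 2227 = 0.7705
Eligible share of unknowns → 0.7705 × 321 = 247.33
Denominator → 1716 + 247.33 = 1963.33
RR4 = 1090 / 1963.33 = 0.5552

55.5%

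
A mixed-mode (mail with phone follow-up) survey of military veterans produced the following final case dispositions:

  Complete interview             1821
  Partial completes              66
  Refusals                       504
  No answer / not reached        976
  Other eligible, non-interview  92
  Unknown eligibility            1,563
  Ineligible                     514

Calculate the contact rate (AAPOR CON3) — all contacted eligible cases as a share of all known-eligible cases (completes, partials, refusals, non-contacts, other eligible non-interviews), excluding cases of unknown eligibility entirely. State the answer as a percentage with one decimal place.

71.8%

Numerator: 1821 + 66 + 504 + 92 = 2483
Base: 1821 + 66 + 504 + 976 + 92 = 3459
CON3 = 2483 / 3459 = 0.7178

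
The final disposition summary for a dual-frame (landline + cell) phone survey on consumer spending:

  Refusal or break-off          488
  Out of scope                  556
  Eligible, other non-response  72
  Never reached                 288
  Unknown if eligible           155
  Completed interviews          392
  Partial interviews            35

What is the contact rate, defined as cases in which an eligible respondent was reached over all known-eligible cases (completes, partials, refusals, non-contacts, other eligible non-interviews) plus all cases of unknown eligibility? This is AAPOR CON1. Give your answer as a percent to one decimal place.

Top: 392 + 35 + 488 + 72 = 987
Base: 392 + 35 + 488 + 288 + 72 + 155 = 1430
CON1 = 987 / 1430 = 0.6902

69.0%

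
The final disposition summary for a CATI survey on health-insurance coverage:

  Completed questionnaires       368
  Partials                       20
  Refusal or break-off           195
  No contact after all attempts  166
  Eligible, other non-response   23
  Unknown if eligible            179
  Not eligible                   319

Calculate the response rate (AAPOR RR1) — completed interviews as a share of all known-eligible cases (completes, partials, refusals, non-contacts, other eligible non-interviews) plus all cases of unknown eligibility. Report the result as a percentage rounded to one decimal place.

38.7%

Numerator → 368
Denom → 368 + 20 + 195 + 166 + 23 + 179 = 951
RR1 = 368 / 951 = 0.3870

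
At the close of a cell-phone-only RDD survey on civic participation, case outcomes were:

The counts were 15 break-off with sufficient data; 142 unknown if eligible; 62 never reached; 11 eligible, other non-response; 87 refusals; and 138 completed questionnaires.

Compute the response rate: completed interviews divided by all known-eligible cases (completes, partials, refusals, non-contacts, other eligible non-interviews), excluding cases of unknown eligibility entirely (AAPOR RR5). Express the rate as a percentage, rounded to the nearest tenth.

Num: 138
Denom: 138 + 15 + 87 + 62 + 11 = 313
RR5 = 138 / 313 = 0.4409

44.1%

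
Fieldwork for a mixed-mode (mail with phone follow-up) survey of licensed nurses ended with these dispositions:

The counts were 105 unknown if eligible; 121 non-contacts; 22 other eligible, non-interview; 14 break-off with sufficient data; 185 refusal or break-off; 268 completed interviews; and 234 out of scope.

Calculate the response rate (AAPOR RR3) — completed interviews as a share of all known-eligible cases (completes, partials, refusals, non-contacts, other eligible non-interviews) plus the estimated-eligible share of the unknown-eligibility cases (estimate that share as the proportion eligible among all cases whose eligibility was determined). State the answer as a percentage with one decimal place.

39.1%

Numerator = 268
Known eligible = 268 + 14 + 185 + 121 + 22 = 610
e = 610 / (610 + 234) = 610 / 844 = 0.7227
e × U = 0.7227 × 105 = 75.88
Base = 610 + 75.88 = 685.88
RR3 = 268 / 685.88 = 0.3907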